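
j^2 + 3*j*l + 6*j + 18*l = (j + 6)*(j + 3*l)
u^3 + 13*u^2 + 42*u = u*(u + 6)*(u + 7)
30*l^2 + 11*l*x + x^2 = (5*l + x)*(6*l + x)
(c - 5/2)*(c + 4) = c^2 + 3*c/2 - 10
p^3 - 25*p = p*(p - 5)*(p + 5)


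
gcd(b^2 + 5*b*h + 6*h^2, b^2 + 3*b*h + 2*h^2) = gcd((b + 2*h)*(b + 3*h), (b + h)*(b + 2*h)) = b + 2*h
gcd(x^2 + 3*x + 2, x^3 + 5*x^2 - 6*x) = 1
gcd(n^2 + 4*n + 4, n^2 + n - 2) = n + 2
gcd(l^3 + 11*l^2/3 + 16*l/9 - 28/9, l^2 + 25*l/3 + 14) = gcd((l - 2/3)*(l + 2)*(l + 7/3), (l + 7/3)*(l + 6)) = l + 7/3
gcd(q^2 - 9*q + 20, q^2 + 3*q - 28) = q - 4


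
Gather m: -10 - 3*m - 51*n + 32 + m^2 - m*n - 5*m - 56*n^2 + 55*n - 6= m^2 + m*(-n - 8) - 56*n^2 + 4*n + 16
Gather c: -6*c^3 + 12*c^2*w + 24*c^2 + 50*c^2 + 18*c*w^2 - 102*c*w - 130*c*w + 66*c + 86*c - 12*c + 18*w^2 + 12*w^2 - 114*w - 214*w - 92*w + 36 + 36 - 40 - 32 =-6*c^3 + c^2*(12*w + 74) + c*(18*w^2 - 232*w + 140) + 30*w^2 - 420*w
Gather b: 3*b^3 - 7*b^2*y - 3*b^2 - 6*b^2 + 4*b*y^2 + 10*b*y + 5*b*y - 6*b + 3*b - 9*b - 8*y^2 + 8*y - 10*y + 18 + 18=3*b^3 + b^2*(-7*y - 9) + b*(4*y^2 + 15*y - 12) - 8*y^2 - 2*y + 36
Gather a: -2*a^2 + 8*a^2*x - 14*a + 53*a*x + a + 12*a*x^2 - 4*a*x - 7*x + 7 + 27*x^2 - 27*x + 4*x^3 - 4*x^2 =a^2*(8*x - 2) + a*(12*x^2 + 49*x - 13) + 4*x^3 + 23*x^2 - 34*x + 7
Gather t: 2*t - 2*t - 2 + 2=0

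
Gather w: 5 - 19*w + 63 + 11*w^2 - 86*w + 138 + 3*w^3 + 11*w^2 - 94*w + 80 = 3*w^3 + 22*w^2 - 199*w + 286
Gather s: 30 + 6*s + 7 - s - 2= 5*s + 35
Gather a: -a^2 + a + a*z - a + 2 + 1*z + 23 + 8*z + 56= -a^2 + a*z + 9*z + 81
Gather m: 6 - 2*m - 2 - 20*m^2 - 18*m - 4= -20*m^2 - 20*m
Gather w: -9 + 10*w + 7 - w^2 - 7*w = -w^2 + 3*w - 2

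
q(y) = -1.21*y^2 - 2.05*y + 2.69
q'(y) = -2.42*y - 2.05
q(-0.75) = 3.55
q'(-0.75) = -0.24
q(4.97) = -37.39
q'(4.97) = -14.08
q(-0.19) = 3.04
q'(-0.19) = -1.59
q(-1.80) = 2.46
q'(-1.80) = 2.31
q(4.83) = -35.44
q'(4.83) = -13.74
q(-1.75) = 2.57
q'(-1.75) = 2.18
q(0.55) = 1.20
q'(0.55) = -3.38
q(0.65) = 0.85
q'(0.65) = -3.62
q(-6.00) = -28.57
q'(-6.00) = 12.47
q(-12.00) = -146.95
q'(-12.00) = 26.99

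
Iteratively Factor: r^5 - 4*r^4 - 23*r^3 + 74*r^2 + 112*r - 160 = (r + 4)*(r^4 - 8*r^3 + 9*r^2 + 38*r - 40) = (r - 5)*(r + 4)*(r^3 - 3*r^2 - 6*r + 8) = (r - 5)*(r + 2)*(r + 4)*(r^2 - 5*r + 4) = (r - 5)*(r - 4)*(r + 2)*(r + 4)*(r - 1)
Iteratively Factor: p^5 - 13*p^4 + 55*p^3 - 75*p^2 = (p - 5)*(p^4 - 8*p^3 + 15*p^2) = p*(p - 5)*(p^3 - 8*p^2 + 15*p) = p*(p - 5)^2*(p^2 - 3*p) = p^2*(p - 5)^2*(p - 3)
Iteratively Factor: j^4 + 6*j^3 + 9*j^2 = (j + 3)*(j^3 + 3*j^2) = j*(j + 3)*(j^2 + 3*j) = j^2*(j + 3)*(j + 3)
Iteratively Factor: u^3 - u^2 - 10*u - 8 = (u + 1)*(u^2 - 2*u - 8) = (u - 4)*(u + 1)*(u + 2)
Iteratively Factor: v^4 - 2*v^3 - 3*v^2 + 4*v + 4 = (v + 1)*(v^3 - 3*v^2 + 4) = (v + 1)^2*(v^2 - 4*v + 4) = (v - 2)*(v + 1)^2*(v - 2)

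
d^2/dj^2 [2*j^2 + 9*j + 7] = 4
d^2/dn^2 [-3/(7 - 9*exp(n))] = (243*exp(n) + 189)*exp(n)/(9*exp(n) - 7)^3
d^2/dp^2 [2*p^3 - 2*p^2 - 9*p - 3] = 12*p - 4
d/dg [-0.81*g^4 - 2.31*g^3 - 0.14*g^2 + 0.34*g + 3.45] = -3.24*g^3 - 6.93*g^2 - 0.28*g + 0.34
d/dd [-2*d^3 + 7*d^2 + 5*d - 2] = -6*d^2 + 14*d + 5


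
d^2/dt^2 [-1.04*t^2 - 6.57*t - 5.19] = -2.08000000000000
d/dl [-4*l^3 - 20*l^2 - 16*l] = -12*l^2 - 40*l - 16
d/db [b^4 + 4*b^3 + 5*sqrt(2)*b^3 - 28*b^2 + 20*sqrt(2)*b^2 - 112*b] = 4*b^3 + 12*b^2 + 15*sqrt(2)*b^2 - 56*b + 40*sqrt(2)*b - 112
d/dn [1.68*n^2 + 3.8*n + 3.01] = 3.36*n + 3.8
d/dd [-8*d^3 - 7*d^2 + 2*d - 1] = -24*d^2 - 14*d + 2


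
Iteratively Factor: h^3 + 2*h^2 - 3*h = (h)*(h^2 + 2*h - 3) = h*(h - 1)*(h + 3)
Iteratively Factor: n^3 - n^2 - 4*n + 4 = (n + 2)*(n^2 - 3*n + 2) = (n - 1)*(n + 2)*(n - 2)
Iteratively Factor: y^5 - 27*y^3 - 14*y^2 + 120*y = (y)*(y^4 - 27*y^2 - 14*y + 120) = y*(y - 2)*(y^3 + 2*y^2 - 23*y - 60) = y*(y - 5)*(y - 2)*(y^2 + 7*y + 12) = y*(y - 5)*(y - 2)*(y + 4)*(y + 3)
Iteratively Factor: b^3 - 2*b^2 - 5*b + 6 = (b + 2)*(b^2 - 4*b + 3) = (b - 1)*(b + 2)*(b - 3)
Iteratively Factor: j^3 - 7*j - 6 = (j + 2)*(j^2 - 2*j - 3) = (j + 1)*(j + 2)*(j - 3)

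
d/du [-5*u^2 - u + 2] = -10*u - 1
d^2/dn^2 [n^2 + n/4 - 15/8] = 2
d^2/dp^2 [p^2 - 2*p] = 2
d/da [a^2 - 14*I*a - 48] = 2*a - 14*I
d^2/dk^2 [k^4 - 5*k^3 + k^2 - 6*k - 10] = 12*k^2 - 30*k + 2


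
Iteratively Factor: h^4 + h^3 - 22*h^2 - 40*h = (h - 5)*(h^3 + 6*h^2 + 8*h) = (h - 5)*(h + 2)*(h^2 + 4*h) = (h - 5)*(h + 2)*(h + 4)*(h)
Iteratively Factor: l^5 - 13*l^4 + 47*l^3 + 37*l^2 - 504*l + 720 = (l - 4)*(l^4 - 9*l^3 + 11*l^2 + 81*l - 180) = (l - 4)^2*(l^3 - 5*l^2 - 9*l + 45) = (l - 4)^2*(l - 3)*(l^2 - 2*l - 15) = (l - 5)*(l - 4)^2*(l - 3)*(l + 3)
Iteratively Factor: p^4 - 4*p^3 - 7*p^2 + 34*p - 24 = (p + 3)*(p^3 - 7*p^2 + 14*p - 8) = (p - 1)*(p + 3)*(p^2 - 6*p + 8) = (p - 4)*(p - 1)*(p + 3)*(p - 2)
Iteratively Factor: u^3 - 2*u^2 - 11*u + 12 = (u - 1)*(u^2 - u - 12) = (u - 4)*(u - 1)*(u + 3)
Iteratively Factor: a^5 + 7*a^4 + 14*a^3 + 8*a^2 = (a + 4)*(a^4 + 3*a^3 + 2*a^2) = a*(a + 4)*(a^3 + 3*a^2 + 2*a) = a^2*(a + 4)*(a^2 + 3*a + 2) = a^2*(a + 1)*(a + 4)*(a + 2)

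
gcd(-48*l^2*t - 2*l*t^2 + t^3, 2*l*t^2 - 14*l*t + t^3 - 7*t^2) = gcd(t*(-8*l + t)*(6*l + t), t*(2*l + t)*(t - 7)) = t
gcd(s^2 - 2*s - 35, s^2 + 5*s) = s + 5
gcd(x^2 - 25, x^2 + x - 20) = x + 5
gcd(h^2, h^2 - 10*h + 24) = 1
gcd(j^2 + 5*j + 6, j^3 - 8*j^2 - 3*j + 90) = j + 3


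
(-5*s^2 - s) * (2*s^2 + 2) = -10*s^4 - 2*s^3 - 10*s^2 - 2*s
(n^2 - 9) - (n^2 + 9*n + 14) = -9*n - 23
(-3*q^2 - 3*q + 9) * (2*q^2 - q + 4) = -6*q^4 - 3*q^3 + 9*q^2 - 21*q + 36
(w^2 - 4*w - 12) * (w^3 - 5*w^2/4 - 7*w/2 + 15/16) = w^5 - 21*w^4/4 - 21*w^3/2 + 479*w^2/16 + 153*w/4 - 45/4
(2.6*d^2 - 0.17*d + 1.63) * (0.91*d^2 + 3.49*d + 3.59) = 2.366*d^4 + 8.9193*d^3 + 10.224*d^2 + 5.0784*d + 5.8517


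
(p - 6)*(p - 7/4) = p^2 - 31*p/4 + 21/2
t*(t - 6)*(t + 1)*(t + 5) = t^4 - 31*t^2 - 30*t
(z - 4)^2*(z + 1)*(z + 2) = z^4 - 5*z^3 - 6*z^2 + 32*z + 32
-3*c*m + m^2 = m*(-3*c + m)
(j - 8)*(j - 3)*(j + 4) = j^3 - 7*j^2 - 20*j + 96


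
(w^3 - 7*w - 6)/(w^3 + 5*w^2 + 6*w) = (w^2 - 2*w - 3)/(w*(w + 3))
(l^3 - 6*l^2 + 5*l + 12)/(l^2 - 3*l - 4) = l - 3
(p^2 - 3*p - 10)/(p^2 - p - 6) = (p - 5)/(p - 3)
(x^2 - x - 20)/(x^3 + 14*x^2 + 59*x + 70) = (x^2 - x - 20)/(x^3 + 14*x^2 + 59*x + 70)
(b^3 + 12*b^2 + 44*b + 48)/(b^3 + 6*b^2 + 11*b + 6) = (b^2 + 10*b + 24)/(b^2 + 4*b + 3)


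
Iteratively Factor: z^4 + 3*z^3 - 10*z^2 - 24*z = (z + 2)*(z^3 + z^2 - 12*z) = z*(z + 2)*(z^2 + z - 12) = z*(z + 2)*(z + 4)*(z - 3)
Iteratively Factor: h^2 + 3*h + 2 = (h + 2)*(h + 1)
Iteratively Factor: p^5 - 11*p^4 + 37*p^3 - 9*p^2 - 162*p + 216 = (p - 4)*(p^4 - 7*p^3 + 9*p^2 + 27*p - 54) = (p - 4)*(p + 2)*(p^3 - 9*p^2 + 27*p - 27) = (p - 4)*(p - 3)*(p + 2)*(p^2 - 6*p + 9) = (p - 4)*(p - 3)^2*(p + 2)*(p - 3)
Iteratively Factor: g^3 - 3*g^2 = (g)*(g^2 - 3*g) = g^2*(g - 3)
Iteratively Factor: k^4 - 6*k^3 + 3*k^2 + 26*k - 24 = (k - 1)*(k^3 - 5*k^2 - 2*k + 24) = (k - 4)*(k - 1)*(k^2 - k - 6) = (k - 4)*(k - 1)*(k + 2)*(k - 3)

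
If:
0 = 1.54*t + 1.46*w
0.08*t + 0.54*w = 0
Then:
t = 0.00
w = 0.00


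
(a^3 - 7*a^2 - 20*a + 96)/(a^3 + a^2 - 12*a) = (a - 8)/a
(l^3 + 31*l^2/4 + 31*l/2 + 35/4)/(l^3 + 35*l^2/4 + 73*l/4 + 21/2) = (l + 5)/(l + 6)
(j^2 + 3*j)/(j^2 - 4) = j*(j + 3)/(j^2 - 4)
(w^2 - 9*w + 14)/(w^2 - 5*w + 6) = (w - 7)/(w - 3)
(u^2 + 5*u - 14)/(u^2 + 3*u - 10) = (u + 7)/(u + 5)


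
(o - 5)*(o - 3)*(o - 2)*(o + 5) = o^4 - 5*o^3 - 19*o^2 + 125*o - 150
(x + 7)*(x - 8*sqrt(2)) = x^2 - 8*sqrt(2)*x + 7*x - 56*sqrt(2)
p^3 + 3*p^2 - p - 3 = (p - 1)*(p + 1)*(p + 3)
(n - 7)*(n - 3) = n^2 - 10*n + 21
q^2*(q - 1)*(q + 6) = q^4 + 5*q^3 - 6*q^2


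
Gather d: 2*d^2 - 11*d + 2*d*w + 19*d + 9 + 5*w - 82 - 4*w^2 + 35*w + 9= 2*d^2 + d*(2*w + 8) - 4*w^2 + 40*w - 64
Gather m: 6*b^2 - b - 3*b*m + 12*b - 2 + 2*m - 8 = 6*b^2 + 11*b + m*(2 - 3*b) - 10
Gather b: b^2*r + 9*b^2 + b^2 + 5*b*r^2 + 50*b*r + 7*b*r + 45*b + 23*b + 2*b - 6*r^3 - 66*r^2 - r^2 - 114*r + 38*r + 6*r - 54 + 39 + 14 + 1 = b^2*(r + 10) + b*(5*r^2 + 57*r + 70) - 6*r^3 - 67*r^2 - 70*r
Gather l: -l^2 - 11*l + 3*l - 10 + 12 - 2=-l^2 - 8*l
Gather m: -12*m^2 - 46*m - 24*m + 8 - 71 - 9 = -12*m^2 - 70*m - 72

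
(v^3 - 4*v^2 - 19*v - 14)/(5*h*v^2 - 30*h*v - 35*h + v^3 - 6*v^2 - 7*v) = (v + 2)/(5*h + v)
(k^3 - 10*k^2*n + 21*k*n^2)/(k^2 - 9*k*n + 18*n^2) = k*(k - 7*n)/(k - 6*n)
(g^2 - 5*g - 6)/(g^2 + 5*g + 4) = (g - 6)/(g + 4)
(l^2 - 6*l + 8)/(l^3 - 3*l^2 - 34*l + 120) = (l - 2)/(l^2 + l - 30)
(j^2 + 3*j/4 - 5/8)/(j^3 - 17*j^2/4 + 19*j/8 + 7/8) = (8*j^2 + 6*j - 5)/(8*j^3 - 34*j^2 + 19*j + 7)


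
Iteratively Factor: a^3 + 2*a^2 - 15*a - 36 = (a + 3)*(a^2 - a - 12) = (a + 3)^2*(a - 4)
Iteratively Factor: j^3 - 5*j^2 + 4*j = (j - 1)*(j^2 - 4*j) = (j - 4)*(j - 1)*(j)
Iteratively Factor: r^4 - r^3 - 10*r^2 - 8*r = (r + 1)*(r^3 - 2*r^2 - 8*r) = (r - 4)*(r + 1)*(r^2 + 2*r) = r*(r - 4)*(r + 1)*(r + 2)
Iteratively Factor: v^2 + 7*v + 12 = (v + 4)*(v + 3)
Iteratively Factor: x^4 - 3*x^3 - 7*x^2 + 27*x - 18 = (x - 1)*(x^3 - 2*x^2 - 9*x + 18) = (x - 2)*(x - 1)*(x^2 - 9) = (x - 2)*(x - 1)*(x + 3)*(x - 3)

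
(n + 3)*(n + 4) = n^2 + 7*n + 12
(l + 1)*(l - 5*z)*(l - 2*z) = l^3 - 7*l^2*z + l^2 + 10*l*z^2 - 7*l*z + 10*z^2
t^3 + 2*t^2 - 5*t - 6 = (t - 2)*(t + 1)*(t + 3)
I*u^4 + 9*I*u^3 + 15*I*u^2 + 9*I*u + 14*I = (u + 2)*(u + 7)*(u + I)*(I*u + 1)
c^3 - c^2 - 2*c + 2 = (c - 1)*(c - sqrt(2))*(c + sqrt(2))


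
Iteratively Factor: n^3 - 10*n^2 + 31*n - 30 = (n - 3)*(n^2 - 7*n + 10) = (n - 5)*(n - 3)*(n - 2)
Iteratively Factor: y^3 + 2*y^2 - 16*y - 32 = (y + 4)*(y^2 - 2*y - 8) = (y - 4)*(y + 4)*(y + 2)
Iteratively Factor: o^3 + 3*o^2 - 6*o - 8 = (o + 4)*(o^2 - o - 2) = (o + 1)*(o + 4)*(o - 2)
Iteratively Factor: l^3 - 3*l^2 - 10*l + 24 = (l - 2)*(l^2 - l - 12) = (l - 2)*(l + 3)*(l - 4)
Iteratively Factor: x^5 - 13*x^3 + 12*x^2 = (x - 1)*(x^4 + x^3 - 12*x^2) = x*(x - 1)*(x^3 + x^2 - 12*x) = x^2*(x - 1)*(x^2 + x - 12) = x^2*(x - 1)*(x + 4)*(x - 3)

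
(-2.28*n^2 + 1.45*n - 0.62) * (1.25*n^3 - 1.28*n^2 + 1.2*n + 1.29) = -2.85*n^5 + 4.7309*n^4 - 5.367*n^3 - 0.4076*n^2 + 1.1265*n - 0.7998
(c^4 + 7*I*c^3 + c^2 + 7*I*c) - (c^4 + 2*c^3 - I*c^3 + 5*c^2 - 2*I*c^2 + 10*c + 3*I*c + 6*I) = -2*c^3 + 8*I*c^3 - 4*c^2 + 2*I*c^2 - 10*c + 4*I*c - 6*I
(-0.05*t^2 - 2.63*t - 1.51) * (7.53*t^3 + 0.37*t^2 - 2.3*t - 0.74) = -0.3765*t^5 - 19.8224*t^4 - 12.2284*t^3 + 5.5273*t^2 + 5.4192*t + 1.1174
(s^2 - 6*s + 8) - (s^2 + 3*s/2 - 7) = 15 - 15*s/2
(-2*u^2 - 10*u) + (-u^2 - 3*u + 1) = -3*u^2 - 13*u + 1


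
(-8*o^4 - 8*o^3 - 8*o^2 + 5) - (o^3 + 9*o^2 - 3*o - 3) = -8*o^4 - 9*o^3 - 17*o^2 + 3*o + 8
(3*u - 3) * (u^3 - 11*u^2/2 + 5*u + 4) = 3*u^4 - 39*u^3/2 + 63*u^2/2 - 3*u - 12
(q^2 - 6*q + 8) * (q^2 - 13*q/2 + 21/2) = q^4 - 25*q^3/2 + 115*q^2/2 - 115*q + 84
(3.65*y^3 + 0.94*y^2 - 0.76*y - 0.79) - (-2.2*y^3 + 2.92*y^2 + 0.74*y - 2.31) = 5.85*y^3 - 1.98*y^2 - 1.5*y + 1.52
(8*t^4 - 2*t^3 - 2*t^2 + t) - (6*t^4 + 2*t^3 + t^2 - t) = 2*t^4 - 4*t^3 - 3*t^2 + 2*t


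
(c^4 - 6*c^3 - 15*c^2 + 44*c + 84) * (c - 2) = c^5 - 8*c^4 - 3*c^3 + 74*c^2 - 4*c - 168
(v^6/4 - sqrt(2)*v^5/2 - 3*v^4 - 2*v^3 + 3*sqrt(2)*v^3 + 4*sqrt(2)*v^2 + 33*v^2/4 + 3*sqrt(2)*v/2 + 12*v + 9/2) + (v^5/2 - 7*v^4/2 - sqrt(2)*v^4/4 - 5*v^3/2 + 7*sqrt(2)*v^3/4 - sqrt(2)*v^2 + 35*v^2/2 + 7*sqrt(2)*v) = v^6/4 - sqrt(2)*v^5/2 + v^5/2 - 13*v^4/2 - sqrt(2)*v^4/4 - 9*v^3/2 + 19*sqrt(2)*v^3/4 + 3*sqrt(2)*v^2 + 103*v^2/4 + 12*v + 17*sqrt(2)*v/2 + 9/2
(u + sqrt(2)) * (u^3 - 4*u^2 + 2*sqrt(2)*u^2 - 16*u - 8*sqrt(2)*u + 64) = u^4 - 4*u^3 + 3*sqrt(2)*u^3 - 12*sqrt(2)*u^2 - 12*u^2 - 16*sqrt(2)*u + 48*u + 64*sqrt(2)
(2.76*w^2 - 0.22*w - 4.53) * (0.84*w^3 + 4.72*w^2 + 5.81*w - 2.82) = 2.3184*w^5 + 12.8424*w^4 + 11.192*w^3 - 30.443*w^2 - 25.6989*w + 12.7746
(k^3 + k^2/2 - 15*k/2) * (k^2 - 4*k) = k^5 - 7*k^4/2 - 19*k^3/2 + 30*k^2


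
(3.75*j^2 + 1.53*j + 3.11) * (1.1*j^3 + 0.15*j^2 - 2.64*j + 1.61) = 4.125*j^5 + 2.2455*j^4 - 6.2495*j^3 + 2.4648*j^2 - 5.7471*j + 5.0071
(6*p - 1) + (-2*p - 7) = 4*p - 8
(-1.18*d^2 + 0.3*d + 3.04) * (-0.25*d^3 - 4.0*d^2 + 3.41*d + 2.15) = 0.295*d^5 + 4.645*d^4 - 5.9838*d^3 - 13.674*d^2 + 11.0114*d + 6.536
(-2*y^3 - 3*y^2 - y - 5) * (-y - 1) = 2*y^4 + 5*y^3 + 4*y^2 + 6*y + 5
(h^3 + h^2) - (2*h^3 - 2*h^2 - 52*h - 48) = -h^3 + 3*h^2 + 52*h + 48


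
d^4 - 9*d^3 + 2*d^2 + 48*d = d*(d - 8)*(d - 3)*(d + 2)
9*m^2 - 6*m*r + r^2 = (-3*m + r)^2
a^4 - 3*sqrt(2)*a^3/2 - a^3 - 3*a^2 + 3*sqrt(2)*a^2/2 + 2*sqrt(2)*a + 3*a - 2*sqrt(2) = (a - 1)*(a - 2*sqrt(2))*(a - sqrt(2)/2)*(a + sqrt(2))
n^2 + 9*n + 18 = (n + 3)*(n + 6)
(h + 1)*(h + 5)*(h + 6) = h^3 + 12*h^2 + 41*h + 30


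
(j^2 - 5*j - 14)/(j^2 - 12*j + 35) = (j + 2)/(j - 5)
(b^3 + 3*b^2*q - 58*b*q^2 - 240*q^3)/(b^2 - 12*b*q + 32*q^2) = (-b^2 - 11*b*q - 30*q^2)/(-b + 4*q)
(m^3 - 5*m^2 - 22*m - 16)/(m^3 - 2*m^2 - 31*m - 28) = (m^2 - 6*m - 16)/(m^2 - 3*m - 28)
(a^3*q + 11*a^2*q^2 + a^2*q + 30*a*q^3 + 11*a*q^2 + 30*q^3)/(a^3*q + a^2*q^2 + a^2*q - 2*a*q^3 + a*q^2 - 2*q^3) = (-a^2 - 11*a*q - 30*q^2)/(-a^2 - a*q + 2*q^2)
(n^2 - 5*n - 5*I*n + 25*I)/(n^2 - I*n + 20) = (n - 5)/(n + 4*I)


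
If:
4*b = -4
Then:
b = -1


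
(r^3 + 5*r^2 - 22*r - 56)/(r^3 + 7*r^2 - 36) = (r^3 + 5*r^2 - 22*r - 56)/(r^3 + 7*r^2 - 36)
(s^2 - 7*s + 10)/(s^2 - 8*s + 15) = (s - 2)/(s - 3)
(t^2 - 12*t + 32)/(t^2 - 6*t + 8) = (t - 8)/(t - 2)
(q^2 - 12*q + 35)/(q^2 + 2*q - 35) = (q - 7)/(q + 7)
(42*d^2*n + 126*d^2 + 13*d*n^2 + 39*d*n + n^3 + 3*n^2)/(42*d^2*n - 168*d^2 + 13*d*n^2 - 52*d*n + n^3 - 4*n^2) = (n + 3)/(n - 4)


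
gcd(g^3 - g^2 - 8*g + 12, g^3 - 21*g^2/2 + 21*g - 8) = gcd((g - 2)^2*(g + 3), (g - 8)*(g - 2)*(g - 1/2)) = g - 2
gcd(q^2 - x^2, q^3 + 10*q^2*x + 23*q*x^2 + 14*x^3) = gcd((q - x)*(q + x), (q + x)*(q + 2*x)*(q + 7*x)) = q + x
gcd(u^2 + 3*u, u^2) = u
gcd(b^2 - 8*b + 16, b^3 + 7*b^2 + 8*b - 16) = 1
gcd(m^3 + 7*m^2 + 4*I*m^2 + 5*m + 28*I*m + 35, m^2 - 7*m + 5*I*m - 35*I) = m + 5*I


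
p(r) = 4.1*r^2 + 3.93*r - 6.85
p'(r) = 8.2*r + 3.93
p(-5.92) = 113.57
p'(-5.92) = -44.61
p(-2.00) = 1.69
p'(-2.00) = -12.47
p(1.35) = 5.93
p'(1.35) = 15.00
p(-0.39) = -7.76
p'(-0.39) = 0.73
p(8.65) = 333.92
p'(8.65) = 74.86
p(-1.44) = -4.01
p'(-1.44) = -7.88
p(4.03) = 75.58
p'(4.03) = 36.98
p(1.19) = 3.63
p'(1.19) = 13.69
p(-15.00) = 856.70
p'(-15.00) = -119.07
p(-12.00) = 536.39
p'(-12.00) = -94.47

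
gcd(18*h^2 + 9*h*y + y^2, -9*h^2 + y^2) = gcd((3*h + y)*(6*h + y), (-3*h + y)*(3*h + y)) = 3*h + y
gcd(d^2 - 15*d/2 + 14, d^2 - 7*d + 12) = d - 4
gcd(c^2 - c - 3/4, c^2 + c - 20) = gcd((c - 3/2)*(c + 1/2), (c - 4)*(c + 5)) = 1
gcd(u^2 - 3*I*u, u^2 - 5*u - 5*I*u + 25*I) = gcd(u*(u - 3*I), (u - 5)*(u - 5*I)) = 1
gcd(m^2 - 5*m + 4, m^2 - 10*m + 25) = 1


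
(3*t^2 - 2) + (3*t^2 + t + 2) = 6*t^2 + t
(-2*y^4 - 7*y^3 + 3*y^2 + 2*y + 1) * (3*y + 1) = -6*y^5 - 23*y^4 + 2*y^3 + 9*y^2 + 5*y + 1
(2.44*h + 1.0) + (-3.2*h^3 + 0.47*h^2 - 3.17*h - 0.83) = -3.2*h^3 + 0.47*h^2 - 0.73*h + 0.17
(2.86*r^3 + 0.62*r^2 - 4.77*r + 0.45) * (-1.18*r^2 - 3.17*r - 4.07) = -3.3748*r^5 - 9.7978*r^4 - 7.977*r^3 + 12.0665*r^2 + 17.9874*r - 1.8315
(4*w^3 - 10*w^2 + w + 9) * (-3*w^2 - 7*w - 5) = -12*w^5 + 2*w^4 + 47*w^3 + 16*w^2 - 68*w - 45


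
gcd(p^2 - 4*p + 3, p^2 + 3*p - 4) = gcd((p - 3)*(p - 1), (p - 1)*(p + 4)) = p - 1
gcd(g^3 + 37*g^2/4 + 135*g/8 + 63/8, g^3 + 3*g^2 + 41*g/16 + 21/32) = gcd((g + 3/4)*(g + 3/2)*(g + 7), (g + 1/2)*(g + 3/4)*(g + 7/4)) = g + 3/4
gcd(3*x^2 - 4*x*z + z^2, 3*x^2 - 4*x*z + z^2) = 3*x^2 - 4*x*z + z^2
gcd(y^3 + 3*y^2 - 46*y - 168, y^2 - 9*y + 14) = y - 7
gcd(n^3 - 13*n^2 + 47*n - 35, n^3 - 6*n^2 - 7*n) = n - 7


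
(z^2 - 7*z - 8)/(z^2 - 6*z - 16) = (z + 1)/(z + 2)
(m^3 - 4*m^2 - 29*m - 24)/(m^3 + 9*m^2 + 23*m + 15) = (m - 8)/(m + 5)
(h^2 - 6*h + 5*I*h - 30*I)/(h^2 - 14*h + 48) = (h + 5*I)/(h - 8)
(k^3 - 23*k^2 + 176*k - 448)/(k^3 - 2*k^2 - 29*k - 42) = (k^2 - 16*k + 64)/(k^2 + 5*k + 6)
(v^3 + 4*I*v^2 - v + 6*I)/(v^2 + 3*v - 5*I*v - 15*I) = (v^3 + 4*I*v^2 - v + 6*I)/(v^2 + v*(3 - 5*I) - 15*I)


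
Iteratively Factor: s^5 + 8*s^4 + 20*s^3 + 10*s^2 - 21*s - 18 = (s + 1)*(s^4 + 7*s^3 + 13*s^2 - 3*s - 18) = (s + 1)*(s + 3)*(s^3 + 4*s^2 + s - 6) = (s + 1)*(s + 2)*(s + 3)*(s^2 + 2*s - 3) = (s - 1)*(s + 1)*(s + 2)*(s + 3)*(s + 3)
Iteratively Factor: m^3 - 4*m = (m + 2)*(m^2 - 2*m) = (m - 2)*(m + 2)*(m)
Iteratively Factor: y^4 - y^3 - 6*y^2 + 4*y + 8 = (y + 2)*(y^3 - 3*y^2 + 4) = (y - 2)*(y + 2)*(y^2 - y - 2) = (y - 2)^2*(y + 2)*(y + 1)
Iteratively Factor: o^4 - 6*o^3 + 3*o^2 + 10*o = (o - 5)*(o^3 - o^2 - 2*o) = (o - 5)*(o - 2)*(o^2 + o) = (o - 5)*(o - 2)*(o + 1)*(o)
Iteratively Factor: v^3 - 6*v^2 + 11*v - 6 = (v - 3)*(v^2 - 3*v + 2) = (v - 3)*(v - 1)*(v - 2)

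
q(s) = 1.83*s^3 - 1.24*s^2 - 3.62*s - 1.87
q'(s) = 5.49*s^2 - 2.48*s - 3.62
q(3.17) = 32.49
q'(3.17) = 43.69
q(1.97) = 0.18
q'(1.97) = 12.80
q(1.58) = -3.47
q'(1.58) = 6.17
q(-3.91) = -116.06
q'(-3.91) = 90.01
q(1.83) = -1.43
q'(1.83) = 10.23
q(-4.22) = -146.20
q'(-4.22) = 104.61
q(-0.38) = -0.77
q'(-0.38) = -1.88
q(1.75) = -2.19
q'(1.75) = 8.85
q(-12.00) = -3299.23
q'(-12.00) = 816.70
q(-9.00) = -1403.80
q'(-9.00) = 463.39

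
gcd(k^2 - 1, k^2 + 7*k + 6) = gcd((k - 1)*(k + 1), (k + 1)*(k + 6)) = k + 1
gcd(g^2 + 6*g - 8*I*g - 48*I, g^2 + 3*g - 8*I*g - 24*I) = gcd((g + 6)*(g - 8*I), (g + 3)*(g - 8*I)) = g - 8*I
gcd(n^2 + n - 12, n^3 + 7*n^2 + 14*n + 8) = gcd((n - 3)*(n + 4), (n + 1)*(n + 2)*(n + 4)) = n + 4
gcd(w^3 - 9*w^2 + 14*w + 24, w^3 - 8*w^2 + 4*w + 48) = w^2 - 10*w + 24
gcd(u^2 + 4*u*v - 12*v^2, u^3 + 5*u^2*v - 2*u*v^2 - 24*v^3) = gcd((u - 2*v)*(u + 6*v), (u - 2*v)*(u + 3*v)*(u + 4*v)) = u - 2*v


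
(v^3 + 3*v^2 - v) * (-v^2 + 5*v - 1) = -v^5 + 2*v^4 + 15*v^3 - 8*v^2 + v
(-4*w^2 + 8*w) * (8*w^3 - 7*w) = -32*w^5 + 64*w^4 + 28*w^3 - 56*w^2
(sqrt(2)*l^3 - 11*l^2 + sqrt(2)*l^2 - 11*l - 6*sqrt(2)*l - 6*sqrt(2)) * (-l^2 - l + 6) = -sqrt(2)*l^5 - 2*sqrt(2)*l^4 + 11*l^4 + 11*sqrt(2)*l^3 + 22*l^3 - 55*l^2 + 18*sqrt(2)*l^2 - 66*l - 30*sqrt(2)*l - 36*sqrt(2)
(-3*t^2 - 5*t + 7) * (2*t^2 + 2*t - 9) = -6*t^4 - 16*t^3 + 31*t^2 + 59*t - 63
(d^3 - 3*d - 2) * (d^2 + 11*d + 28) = d^5 + 11*d^4 + 25*d^3 - 35*d^2 - 106*d - 56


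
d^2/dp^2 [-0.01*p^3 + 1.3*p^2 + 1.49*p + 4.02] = 2.6 - 0.06*p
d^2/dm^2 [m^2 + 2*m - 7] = 2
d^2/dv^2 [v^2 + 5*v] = 2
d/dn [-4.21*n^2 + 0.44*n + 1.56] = 0.44 - 8.42*n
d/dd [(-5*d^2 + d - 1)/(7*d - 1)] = (-35*d^2 + 10*d + 6)/(49*d^2 - 14*d + 1)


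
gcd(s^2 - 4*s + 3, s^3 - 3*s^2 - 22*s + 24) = s - 1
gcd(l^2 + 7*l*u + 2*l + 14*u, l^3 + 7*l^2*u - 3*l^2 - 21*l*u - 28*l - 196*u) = l + 7*u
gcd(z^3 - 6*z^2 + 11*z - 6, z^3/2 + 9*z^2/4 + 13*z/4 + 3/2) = 1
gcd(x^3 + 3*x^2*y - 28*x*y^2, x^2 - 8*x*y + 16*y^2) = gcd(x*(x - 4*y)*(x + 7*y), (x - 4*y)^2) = x - 4*y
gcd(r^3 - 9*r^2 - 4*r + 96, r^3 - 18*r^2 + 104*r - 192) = r^2 - 12*r + 32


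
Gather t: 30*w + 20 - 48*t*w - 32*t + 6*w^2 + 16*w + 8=t*(-48*w - 32) + 6*w^2 + 46*w + 28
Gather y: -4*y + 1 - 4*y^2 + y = -4*y^2 - 3*y + 1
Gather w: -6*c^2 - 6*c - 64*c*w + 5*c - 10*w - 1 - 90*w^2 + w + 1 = -6*c^2 - c - 90*w^2 + w*(-64*c - 9)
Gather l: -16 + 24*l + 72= 24*l + 56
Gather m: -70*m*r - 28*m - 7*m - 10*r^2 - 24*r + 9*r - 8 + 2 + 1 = m*(-70*r - 35) - 10*r^2 - 15*r - 5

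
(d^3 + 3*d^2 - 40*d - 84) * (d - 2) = d^4 + d^3 - 46*d^2 - 4*d + 168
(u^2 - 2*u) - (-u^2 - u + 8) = 2*u^2 - u - 8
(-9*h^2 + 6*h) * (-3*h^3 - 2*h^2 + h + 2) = 27*h^5 - 21*h^3 - 12*h^2 + 12*h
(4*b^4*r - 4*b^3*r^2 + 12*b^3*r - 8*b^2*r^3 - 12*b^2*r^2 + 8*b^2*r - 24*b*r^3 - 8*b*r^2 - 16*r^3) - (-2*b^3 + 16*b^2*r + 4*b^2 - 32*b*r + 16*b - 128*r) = 4*b^4*r - 4*b^3*r^2 + 12*b^3*r + 2*b^3 - 8*b^2*r^3 - 12*b^2*r^2 - 8*b^2*r - 4*b^2 - 24*b*r^3 - 8*b*r^2 + 32*b*r - 16*b - 16*r^3 + 128*r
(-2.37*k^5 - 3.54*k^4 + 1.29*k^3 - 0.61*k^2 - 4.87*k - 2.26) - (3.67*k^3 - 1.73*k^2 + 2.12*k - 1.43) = -2.37*k^5 - 3.54*k^4 - 2.38*k^3 + 1.12*k^2 - 6.99*k - 0.83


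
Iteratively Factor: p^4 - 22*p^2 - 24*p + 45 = (p + 3)*(p^3 - 3*p^2 - 13*p + 15) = (p + 3)^2*(p^2 - 6*p + 5) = (p - 5)*(p + 3)^2*(p - 1)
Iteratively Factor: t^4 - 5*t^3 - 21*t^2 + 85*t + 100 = (t + 1)*(t^3 - 6*t^2 - 15*t + 100) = (t - 5)*(t + 1)*(t^2 - t - 20) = (t - 5)*(t + 1)*(t + 4)*(t - 5)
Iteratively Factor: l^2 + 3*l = (l)*(l + 3)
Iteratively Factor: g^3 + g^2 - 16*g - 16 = (g - 4)*(g^2 + 5*g + 4) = (g - 4)*(g + 4)*(g + 1)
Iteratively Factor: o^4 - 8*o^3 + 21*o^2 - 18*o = (o - 2)*(o^3 - 6*o^2 + 9*o) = (o - 3)*(o - 2)*(o^2 - 3*o) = o*(o - 3)*(o - 2)*(o - 3)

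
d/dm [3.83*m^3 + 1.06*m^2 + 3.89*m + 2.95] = 11.49*m^2 + 2.12*m + 3.89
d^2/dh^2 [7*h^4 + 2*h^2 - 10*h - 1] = 84*h^2 + 4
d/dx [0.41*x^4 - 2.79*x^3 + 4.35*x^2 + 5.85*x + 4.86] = 1.64*x^3 - 8.37*x^2 + 8.7*x + 5.85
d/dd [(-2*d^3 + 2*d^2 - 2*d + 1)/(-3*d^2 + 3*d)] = (2*d^4 - 4*d^3 + 2*d - 1)/(3*d^2*(d^2 - 2*d + 1))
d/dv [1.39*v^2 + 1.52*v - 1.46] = 2.78*v + 1.52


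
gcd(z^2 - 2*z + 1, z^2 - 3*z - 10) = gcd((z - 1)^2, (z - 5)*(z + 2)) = 1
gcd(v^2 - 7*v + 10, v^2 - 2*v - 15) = v - 5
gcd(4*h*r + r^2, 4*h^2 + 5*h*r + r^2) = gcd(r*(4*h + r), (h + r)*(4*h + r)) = 4*h + r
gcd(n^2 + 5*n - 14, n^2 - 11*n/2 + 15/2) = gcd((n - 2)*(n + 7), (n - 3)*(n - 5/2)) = 1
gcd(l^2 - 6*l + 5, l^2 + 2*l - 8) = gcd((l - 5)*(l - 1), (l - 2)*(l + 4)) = 1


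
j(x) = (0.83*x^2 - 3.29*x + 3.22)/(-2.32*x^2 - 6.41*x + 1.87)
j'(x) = (1.66*x - 3.29)/(-2.32*x^2 - 6.41*x + 1.87) + (4.64*x + 6.41)*(0.83*x^2 - 3.29*x + 3.22)/(-2.32*x^2 - 6.41*x + 1.87)^2 = (-12.9531*x^2 + 18.045*x + 14.4879)/(5.3824*x^4 + 29.7424*x^3 + 32.4113*x^2 - 23.9734*x + 3.4969)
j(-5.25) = -1.53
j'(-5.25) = -0.54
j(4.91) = -0.08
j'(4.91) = -0.03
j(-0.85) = 1.17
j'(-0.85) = -0.32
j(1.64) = -0.00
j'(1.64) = 0.04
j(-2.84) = 14.14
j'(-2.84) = -76.11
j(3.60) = -0.04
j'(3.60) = -0.03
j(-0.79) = 1.16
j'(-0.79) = -0.26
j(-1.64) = 1.77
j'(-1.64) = -1.32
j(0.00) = 1.72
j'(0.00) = 4.14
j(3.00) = -0.02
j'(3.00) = -0.03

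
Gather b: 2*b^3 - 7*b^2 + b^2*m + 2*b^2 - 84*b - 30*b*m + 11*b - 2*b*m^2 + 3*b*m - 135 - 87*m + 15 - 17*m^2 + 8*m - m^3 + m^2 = 2*b^3 + b^2*(m - 5) + b*(-2*m^2 - 27*m - 73) - m^3 - 16*m^2 - 79*m - 120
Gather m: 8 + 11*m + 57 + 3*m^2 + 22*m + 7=3*m^2 + 33*m + 72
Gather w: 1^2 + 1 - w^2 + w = -w^2 + w + 2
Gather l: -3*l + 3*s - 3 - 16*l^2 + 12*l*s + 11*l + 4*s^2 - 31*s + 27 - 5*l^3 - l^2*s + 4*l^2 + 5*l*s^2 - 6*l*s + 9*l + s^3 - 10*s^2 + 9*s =-5*l^3 + l^2*(-s - 12) + l*(5*s^2 + 6*s + 17) + s^3 - 6*s^2 - 19*s + 24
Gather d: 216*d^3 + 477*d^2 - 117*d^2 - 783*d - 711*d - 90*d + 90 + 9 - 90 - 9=216*d^3 + 360*d^2 - 1584*d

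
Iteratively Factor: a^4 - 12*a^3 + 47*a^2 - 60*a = (a - 5)*(a^3 - 7*a^2 + 12*a) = a*(a - 5)*(a^2 - 7*a + 12) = a*(a - 5)*(a - 3)*(a - 4)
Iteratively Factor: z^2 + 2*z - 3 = (z - 1)*(z + 3)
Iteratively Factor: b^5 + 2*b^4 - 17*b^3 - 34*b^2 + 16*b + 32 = (b + 1)*(b^4 + b^3 - 18*b^2 - 16*b + 32) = (b + 1)*(b + 4)*(b^3 - 3*b^2 - 6*b + 8) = (b - 1)*(b + 1)*(b + 4)*(b^2 - 2*b - 8) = (b - 4)*(b - 1)*(b + 1)*(b + 4)*(b + 2)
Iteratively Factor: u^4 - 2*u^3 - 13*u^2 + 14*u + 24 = (u + 1)*(u^3 - 3*u^2 - 10*u + 24) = (u - 2)*(u + 1)*(u^2 - u - 12) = (u - 2)*(u + 1)*(u + 3)*(u - 4)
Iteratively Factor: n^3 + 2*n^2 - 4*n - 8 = (n - 2)*(n^2 + 4*n + 4) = (n - 2)*(n + 2)*(n + 2)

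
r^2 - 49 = (r - 7)*(r + 7)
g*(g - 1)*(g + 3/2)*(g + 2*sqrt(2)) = g^4 + g^3/2 + 2*sqrt(2)*g^3 - 3*g^2/2 + sqrt(2)*g^2 - 3*sqrt(2)*g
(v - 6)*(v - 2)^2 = v^3 - 10*v^2 + 28*v - 24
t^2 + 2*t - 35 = (t - 5)*(t + 7)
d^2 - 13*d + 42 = (d - 7)*(d - 6)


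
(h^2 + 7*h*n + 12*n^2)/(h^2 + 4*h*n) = (h + 3*n)/h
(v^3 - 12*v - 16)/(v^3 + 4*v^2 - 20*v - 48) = (v + 2)/(v + 6)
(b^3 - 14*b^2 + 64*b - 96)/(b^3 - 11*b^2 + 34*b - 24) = (b - 4)/(b - 1)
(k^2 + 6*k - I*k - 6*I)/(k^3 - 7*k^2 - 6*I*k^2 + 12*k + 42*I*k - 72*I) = (k^2 + k*(6 - I) - 6*I)/(k^3 + k^2*(-7 - 6*I) + k*(12 + 42*I) - 72*I)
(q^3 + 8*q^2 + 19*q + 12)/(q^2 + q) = q + 7 + 12/q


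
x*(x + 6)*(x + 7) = x^3 + 13*x^2 + 42*x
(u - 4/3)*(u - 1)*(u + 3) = u^3 + 2*u^2/3 - 17*u/3 + 4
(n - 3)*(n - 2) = n^2 - 5*n + 6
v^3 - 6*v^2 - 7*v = v*(v - 7)*(v + 1)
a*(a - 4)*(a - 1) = a^3 - 5*a^2 + 4*a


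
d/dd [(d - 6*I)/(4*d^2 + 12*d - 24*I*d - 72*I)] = -1/(4*d^2 + 24*d + 36)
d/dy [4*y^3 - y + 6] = 12*y^2 - 1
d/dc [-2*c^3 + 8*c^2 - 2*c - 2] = -6*c^2 + 16*c - 2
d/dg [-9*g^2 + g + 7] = 1 - 18*g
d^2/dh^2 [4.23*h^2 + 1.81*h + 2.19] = 8.46000000000000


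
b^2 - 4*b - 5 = (b - 5)*(b + 1)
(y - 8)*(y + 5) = y^2 - 3*y - 40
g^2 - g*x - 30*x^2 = (g - 6*x)*(g + 5*x)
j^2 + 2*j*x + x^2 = (j + x)^2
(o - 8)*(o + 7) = o^2 - o - 56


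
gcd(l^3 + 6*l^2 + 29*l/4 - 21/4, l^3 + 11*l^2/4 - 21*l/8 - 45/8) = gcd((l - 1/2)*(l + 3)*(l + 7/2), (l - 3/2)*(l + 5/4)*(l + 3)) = l + 3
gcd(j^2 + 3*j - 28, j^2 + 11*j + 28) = j + 7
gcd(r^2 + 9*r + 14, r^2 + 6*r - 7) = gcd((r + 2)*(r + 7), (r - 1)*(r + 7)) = r + 7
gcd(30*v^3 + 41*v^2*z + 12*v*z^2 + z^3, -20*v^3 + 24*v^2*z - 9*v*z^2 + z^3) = 1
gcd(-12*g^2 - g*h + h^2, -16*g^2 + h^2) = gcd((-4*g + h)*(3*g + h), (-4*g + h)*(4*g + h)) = 4*g - h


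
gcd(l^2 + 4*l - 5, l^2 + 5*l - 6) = l - 1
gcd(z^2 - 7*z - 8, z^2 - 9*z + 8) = z - 8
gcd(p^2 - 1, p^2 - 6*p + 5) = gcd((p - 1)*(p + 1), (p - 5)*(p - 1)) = p - 1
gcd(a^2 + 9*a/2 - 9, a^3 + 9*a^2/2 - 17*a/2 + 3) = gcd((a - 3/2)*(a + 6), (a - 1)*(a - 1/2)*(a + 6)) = a + 6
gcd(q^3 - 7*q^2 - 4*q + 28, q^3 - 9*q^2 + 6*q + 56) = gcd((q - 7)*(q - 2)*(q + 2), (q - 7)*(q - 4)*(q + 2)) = q^2 - 5*q - 14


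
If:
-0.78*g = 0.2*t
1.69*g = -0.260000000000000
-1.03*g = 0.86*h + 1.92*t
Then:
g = -0.15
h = -1.16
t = 0.60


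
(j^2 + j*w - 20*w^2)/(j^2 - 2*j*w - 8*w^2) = (j + 5*w)/(j + 2*w)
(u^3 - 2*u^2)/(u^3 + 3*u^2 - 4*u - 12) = u^2/(u^2 + 5*u + 6)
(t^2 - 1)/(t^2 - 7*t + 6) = (t + 1)/(t - 6)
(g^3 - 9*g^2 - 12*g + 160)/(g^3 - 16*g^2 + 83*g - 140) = (g^2 - 4*g - 32)/(g^2 - 11*g + 28)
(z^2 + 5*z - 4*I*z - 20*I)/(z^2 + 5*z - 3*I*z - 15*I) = (z - 4*I)/(z - 3*I)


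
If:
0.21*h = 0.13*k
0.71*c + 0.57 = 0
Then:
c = -0.80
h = 0.619047619047619*k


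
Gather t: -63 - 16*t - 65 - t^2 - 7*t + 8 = -t^2 - 23*t - 120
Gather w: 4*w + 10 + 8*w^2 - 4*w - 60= 8*w^2 - 50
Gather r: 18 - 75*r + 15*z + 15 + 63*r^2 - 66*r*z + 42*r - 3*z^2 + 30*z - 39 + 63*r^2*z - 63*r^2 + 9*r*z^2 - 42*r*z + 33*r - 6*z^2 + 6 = 63*r^2*z + r*(9*z^2 - 108*z) - 9*z^2 + 45*z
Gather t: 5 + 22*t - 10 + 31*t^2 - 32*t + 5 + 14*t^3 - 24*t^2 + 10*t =14*t^3 + 7*t^2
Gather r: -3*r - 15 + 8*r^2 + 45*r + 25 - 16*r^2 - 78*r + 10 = -8*r^2 - 36*r + 20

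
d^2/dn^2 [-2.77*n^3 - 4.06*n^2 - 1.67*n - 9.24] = -16.62*n - 8.12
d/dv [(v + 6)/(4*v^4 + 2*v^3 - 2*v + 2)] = (2*v^4 + v^3 - v - (v + 6)*(8*v^3 + 3*v^2 - 1) + 1)/(2*(2*v^4 + v^3 - v + 1)^2)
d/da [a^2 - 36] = 2*a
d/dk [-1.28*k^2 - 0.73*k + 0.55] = -2.56*k - 0.73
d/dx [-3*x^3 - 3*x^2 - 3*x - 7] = -9*x^2 - 6*x - 3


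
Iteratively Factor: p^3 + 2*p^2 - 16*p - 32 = (p + 4)*(p^2 - 2*p - 8) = (p + 2)*(p + 4)*(p - 4)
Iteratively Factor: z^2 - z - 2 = (z + 1)*(z - 2)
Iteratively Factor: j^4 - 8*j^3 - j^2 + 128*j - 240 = (j + 4)*(j^3 - 12*j^2 + 47*j - 60) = (j - 4)*(j + 4)*(j^2 - 8*j + 15) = (j - 4)*(j - 3)*(j + 4)*(j - 5)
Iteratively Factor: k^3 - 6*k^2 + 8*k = (k)*(k^2 - 6*k + 8) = k*(k - 2)*(k - 4)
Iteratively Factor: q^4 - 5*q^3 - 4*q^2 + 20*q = (q - 2)*(q^3 - 3*q^2 - 10*q) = (q - 2)*(q + 2)*(q^2 - 5*q) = (q - 5)*(q - 2)*(q + 2)*(q)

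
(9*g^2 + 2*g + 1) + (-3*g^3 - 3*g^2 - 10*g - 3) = -3*g^3 + 6*g^2 - 8*g - 2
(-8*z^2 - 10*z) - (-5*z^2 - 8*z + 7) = -3*z^2 - 2*z - 7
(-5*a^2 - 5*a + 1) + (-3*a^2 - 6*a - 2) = -8*a^2 - 11*a - 1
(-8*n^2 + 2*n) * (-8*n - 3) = 64*n^3 + 8*n^2 - 6*n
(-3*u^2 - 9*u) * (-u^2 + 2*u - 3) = 3*u^4 + 3*u^3 - 9*u^2 + 27*u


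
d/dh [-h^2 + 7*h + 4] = 7 - 2*h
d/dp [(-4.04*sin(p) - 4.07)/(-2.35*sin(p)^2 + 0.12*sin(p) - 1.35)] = (-9.494*sin(p)^2 - 19.129*sin(p) + 5.9424)*cos(p)/(5.5225*sin(p)^4 - 0.564*sin(p)^3 + 6.3594*sin(p)^2 - 0.324*sin(p) + 1.8225)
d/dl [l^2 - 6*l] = 2*l - 6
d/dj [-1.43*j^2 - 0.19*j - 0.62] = -2.86*j - 0.19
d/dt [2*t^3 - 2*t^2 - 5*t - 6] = 6*t^2 - 4*t - 5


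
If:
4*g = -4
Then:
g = -1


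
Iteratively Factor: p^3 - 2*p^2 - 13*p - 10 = (p + 1)*(p^2 - 3*p - 10) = (p + 1)*(p + 2)*(p - 5)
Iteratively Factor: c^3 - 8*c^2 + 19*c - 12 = (c - 3)*(c^2 - 5*c + 4) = (c - 4)*(c - 3)*(c - 1)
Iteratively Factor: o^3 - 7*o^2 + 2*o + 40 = (o - 4)*(o^2 - 3*o - 10) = (o - 5)*(o - 4)*(o + 2)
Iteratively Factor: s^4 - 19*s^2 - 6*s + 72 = (s + 3)*(s^3 - 3*s^2 - 10*s + 24) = (s - 4)*(s + 3)*(s^2 + s - 6) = (s - 4)*(s - 2)*(s + 3)*(s + 3)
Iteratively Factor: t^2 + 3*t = (t)*(t + 3)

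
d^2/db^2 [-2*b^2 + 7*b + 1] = -4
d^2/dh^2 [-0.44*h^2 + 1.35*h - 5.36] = -0.880000000000000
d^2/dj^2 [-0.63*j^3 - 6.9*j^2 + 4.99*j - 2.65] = -3.78*j - 13.8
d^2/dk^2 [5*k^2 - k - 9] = 10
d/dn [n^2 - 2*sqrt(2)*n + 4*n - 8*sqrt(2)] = 2*n - 2*sqrt(2) + 4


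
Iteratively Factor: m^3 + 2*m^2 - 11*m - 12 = (m + 1)*(m^2 + m - 12) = (m + 1)*(m + 4)*(m - 3)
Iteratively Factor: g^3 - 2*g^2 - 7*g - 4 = (g + 1)*(g^2 - 3*g - 4) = (g + 1)^2*(g - 4)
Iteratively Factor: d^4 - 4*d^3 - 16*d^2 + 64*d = (d - 4)*(d^3 - 16*d) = (d - 4)^2*(d^2 + 4*d) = d*(d - 4)^2*(d + 4)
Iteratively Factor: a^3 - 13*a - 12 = (a + 1)*(a^2 - a - 12) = (a + 1)*(a + 3)*(a - 4)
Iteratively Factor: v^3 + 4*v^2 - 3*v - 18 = (v + 3)*(v^2 + v - 6) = (v + 3)^2*(v - 2)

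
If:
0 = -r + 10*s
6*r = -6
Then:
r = -1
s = -1/10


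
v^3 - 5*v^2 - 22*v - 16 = (v - 8)*(v + 1)*(v + 2)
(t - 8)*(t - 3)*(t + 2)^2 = t^4 - 7*t^3 - 16*t^2 + 52*t + 96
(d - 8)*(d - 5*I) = d^2 - 8*d - 5*I*d + 40*I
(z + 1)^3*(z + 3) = z^4 + 6*z^3 + 12*z^2 + 10*z + 3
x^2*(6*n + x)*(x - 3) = 6*n*x^3 - 18*n*x^2 + x^4 - 3*x^3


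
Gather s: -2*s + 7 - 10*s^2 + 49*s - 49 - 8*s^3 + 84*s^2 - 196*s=-8*s^3 + 74*s^2 - 149*s - 42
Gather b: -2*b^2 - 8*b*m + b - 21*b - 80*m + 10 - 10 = -2*b^2 + b*(-8*m - 20) - 80*m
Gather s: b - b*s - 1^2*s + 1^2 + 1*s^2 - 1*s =b + s^2 + s*(-b - 2) + 1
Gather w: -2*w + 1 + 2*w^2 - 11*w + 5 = 2*w^2 - 13*w + 6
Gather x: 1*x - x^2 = -x^2 + x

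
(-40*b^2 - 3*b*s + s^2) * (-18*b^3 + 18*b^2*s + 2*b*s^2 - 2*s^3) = 720*b^5 - 666*b^4*s - 152*b^3*s^2 + 92*b^2*s^3 + 8*b*s^4 - 2*s^5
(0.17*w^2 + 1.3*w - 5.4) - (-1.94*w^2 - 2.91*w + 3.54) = 2.11*w^2 + 4.21*w - 8.94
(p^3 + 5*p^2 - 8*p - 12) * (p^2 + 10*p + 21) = p^5 + 15*p^4 + 63*p^3 + 13*p^2 - 288*p - 252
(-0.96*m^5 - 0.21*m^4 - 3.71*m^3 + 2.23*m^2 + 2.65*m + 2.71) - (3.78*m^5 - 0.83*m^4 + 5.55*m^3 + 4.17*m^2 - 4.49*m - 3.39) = -4.74*m^5 + 0.62*m^4 - 9.26*m^3 - 1.94*m^2 + 7.14*m + 6.1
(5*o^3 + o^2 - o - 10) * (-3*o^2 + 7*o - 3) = -15*o^5 + 32*o^4 - 5*o^3 + 20*o^2 - 67*o + 30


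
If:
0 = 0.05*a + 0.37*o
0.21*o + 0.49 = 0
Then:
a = 17.27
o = -2.33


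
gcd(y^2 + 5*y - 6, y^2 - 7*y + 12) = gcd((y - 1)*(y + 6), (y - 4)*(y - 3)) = 1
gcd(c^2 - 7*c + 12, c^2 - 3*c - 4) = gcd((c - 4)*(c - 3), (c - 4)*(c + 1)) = c - 4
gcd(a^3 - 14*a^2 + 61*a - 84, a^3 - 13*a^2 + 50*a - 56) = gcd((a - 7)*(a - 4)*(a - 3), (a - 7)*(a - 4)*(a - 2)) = a^2 - 11*a + 28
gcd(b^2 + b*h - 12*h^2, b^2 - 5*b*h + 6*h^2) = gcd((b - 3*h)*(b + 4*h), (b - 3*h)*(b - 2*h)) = b - 3*h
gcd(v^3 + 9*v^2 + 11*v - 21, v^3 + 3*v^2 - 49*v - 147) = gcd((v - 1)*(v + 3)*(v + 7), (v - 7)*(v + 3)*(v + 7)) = v^2 + 10*v + 21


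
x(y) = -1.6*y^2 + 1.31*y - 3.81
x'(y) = 1.31 - 3.2*y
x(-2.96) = -21.71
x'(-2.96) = 10.78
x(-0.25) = -4.24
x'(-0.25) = 2.11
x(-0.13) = -4.01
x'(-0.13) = 1.73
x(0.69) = -3.67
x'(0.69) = -0.90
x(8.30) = -103.16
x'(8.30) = -25.25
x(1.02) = -4.14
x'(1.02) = -1.95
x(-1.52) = -9.50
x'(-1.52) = 6.17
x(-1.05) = -6.95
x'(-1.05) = 4.67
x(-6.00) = -69.27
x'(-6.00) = 20.51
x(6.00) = -53.55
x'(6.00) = -17.89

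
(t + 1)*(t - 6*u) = t^2 - 6*t*u + t - 6*u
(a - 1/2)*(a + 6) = a^2 + 11*a/2 - 3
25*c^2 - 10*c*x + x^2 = (-5*c + x)^2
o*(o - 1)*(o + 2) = o^3 + o^2 - 2*o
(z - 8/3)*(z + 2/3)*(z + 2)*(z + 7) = z^4 + 7*z^3 - 52*z^2/9 - 44*z - 224/9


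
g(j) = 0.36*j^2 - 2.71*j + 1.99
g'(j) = 0.72*j - 2.71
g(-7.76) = 44.70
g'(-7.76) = -8.30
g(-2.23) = 9.82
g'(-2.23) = -4.32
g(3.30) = -3.03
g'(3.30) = -0.33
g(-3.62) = 16.52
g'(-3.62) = -5.32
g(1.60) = -1.42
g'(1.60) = -1.56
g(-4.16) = 19.49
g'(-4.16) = -5.71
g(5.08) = -2.49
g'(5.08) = 0.95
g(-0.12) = 2.32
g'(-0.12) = -2.80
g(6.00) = -1.31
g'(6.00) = 1.61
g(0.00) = 1.99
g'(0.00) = -2.71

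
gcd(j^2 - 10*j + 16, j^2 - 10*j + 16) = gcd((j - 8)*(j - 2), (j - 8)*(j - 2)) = j^2 - 10*j + 16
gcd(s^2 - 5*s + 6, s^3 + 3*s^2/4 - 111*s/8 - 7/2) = 1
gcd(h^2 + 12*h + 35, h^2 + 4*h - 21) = h + 7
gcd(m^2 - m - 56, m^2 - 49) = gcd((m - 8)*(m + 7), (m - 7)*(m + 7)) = m + 7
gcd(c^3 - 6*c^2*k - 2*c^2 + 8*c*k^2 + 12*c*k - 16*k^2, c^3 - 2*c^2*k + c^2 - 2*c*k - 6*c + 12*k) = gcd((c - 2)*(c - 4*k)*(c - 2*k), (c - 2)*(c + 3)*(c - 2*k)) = c^2 - 2*c*k - 2*c + 4*k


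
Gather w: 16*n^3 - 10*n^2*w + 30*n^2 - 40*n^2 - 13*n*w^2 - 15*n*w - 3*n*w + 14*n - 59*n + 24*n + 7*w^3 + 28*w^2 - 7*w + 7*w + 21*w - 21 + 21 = 16*n^3 - 10*n^2 - 21*n + 7*w^3 + w^2*(28 - 13*n) + w*(-10*n^2 - 18*n + 21)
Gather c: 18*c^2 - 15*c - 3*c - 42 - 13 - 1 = 18*c^2 - 18*c - 56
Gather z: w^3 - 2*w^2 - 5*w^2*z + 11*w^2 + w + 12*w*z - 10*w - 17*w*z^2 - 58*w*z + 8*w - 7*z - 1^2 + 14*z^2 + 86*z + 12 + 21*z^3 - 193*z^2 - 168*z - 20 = w^3 + 9*w^2 - w + 21*z^3 + z^2*(-17*w - 179) + z*(-5*w^2 - 46*w - 89) - 9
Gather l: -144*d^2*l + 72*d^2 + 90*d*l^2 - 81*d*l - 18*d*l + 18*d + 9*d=72*d^2 + 90*d*l^2 + 27*d + l*(-144*d^2 - 99*d)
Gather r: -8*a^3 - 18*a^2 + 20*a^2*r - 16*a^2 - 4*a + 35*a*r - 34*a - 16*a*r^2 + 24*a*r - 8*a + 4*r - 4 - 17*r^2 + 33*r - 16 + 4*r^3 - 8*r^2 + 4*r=-8*a^3 - 34*a^2 - 46*a + 4*r^3 + r^2*(-16*a - 25) + r*(20*a^2 + 59*a + 41) - 20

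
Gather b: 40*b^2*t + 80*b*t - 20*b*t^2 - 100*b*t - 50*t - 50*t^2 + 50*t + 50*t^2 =40*b^2*t + b*(-20*t^2 - 20*t)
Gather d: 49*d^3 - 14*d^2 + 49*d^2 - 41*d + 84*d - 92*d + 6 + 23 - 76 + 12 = 49*d^3 + 35*d^2 - 49*d - 35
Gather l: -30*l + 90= 90 - 30*l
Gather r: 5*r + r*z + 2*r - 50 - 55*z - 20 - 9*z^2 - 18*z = r*(z + 7) - 9*z^2 - 73*z - 70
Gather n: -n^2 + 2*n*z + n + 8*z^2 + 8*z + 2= -n^2 + n*(2*z + 1) + 8*z^2 + 8*z + 2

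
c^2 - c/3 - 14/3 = (c - 7/3)*(c + 2)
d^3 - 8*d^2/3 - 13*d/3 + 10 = (d - 3)*(d - 5/3)*(d + 2)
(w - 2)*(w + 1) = w^2 - w - 2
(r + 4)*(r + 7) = r^2 + 11*r + 28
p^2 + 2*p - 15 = (p - 3)*(p + 5)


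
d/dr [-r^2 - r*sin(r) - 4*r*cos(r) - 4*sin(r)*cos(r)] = 4*r*sin(r) - r*cos(r) - 2*r - sin(r) - 4*cos(r) - 4*cos(2*r)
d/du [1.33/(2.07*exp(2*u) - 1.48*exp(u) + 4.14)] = (1.9684 - 5.5062*exp(u))*exp(u)/(2.07*exp(2*u) - 1.48*exp(u) + 4.14)^2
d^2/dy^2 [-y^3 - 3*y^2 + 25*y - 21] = -6*y - 6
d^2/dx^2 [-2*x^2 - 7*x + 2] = -4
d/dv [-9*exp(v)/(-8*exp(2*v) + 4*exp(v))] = -9*exp(v)/(2*(2*exp(v) - 1)^2)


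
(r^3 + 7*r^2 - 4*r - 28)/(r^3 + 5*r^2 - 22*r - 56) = (r - 2)/(r - 4)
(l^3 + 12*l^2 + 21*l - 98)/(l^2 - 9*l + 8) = (l^3 + 12*l^2 + 21*l - 98)/(l^2 - 9*l + 8)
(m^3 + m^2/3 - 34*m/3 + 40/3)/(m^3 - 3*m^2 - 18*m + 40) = (m - 5/3)/(m - 5)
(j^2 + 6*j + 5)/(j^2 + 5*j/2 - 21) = 2*(j^2 + 6*j + 5)/(2*j^2 + 5*j - 42)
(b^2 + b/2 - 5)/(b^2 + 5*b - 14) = (b + 5/2)/(b + 7)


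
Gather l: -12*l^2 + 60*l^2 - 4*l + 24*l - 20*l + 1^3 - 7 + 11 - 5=48*l^2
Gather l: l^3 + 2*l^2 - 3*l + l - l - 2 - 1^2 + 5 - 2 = l^3 + 2*l^2 - 3*l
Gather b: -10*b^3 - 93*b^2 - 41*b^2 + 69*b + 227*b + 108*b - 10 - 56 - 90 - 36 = -10*b^3 - 134*b^2 + 404*b - 192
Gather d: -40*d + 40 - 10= 30 - 40*d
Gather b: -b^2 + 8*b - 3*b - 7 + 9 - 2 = -b^2 + 5*b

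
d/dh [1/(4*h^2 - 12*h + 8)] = (3 - 2*h)/(4*(h^2 - 3*h + 2)^2)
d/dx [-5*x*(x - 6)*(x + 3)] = -15*x^2 + 30*x + 90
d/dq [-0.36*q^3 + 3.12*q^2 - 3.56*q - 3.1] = -1.08*q^2 + 6.24*q - 3.56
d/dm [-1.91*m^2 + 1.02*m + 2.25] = 1.02 - 3.82*m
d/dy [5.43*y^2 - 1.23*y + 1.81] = 10.86*y - 1.23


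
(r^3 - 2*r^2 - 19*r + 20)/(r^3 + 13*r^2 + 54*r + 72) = (r^2 - 6*r + 5)/(r^2 + 9*r + 18)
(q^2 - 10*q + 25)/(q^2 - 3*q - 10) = (q - 5)/(q + 2)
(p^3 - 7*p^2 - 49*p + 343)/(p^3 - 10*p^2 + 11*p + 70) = (p^2 - 49)/(p^2 - 3*p - 10)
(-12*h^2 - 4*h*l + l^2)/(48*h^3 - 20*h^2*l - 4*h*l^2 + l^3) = (-2*h - l)/(8*h^2 - 2*h*l - l^2)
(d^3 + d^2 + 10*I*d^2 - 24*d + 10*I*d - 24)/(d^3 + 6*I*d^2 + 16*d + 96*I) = (d + 1)/(d - 4*I)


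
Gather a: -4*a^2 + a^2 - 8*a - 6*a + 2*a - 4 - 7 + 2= -3*a^2 - 12*a - 9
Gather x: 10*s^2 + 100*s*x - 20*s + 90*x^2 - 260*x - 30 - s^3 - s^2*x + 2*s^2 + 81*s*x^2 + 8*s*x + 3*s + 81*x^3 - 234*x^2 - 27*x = -s^3 + 12*s^2 - 17*s + 81*x^3 + x^2*(81*s - 144) + x*(-s^2 + 108*s - 287) - 30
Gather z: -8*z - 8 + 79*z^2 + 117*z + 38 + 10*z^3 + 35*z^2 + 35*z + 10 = 10*z^3 + 114*z^2 + 144*z + 40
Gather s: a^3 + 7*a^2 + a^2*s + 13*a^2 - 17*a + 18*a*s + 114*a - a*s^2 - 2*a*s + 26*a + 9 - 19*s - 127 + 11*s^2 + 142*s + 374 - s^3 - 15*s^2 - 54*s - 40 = a^3 + 20*a^2 + 123*a - s^3 + s^2*(-a - 4) + s*(a^2 + 16*a + 69) + 216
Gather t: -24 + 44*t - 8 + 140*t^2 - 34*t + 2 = 140*t^2 + 10*t - 30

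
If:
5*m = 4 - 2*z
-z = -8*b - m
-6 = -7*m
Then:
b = -1/8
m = 6/7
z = -1/7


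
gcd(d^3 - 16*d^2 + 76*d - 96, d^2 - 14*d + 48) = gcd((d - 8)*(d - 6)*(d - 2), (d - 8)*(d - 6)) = d^2 - 14*d + 48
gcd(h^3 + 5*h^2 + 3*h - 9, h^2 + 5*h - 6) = h - 1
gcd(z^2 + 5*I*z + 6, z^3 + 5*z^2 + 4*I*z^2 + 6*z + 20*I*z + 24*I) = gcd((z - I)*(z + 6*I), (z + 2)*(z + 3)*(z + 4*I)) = 1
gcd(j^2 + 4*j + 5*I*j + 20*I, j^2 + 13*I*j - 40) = j + 5*I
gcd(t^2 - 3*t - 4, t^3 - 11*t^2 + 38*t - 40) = t - 4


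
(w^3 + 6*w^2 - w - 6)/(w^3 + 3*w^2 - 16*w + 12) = (w + 1)/(w - 2)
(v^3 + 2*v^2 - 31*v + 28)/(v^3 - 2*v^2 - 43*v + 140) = (v - 1)/(v - 5)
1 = 1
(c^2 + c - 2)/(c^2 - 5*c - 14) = (c - 1)/(c - 7)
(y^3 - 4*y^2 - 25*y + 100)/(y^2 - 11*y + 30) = (y^2 + y - 20)/(y - 6)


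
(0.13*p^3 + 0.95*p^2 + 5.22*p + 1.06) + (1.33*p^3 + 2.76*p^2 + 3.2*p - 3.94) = 1.46*p^3 + 3.71*p^2 + 8.42*p - 2.88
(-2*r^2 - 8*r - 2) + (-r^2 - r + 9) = -3*r^2 - 9*r + 7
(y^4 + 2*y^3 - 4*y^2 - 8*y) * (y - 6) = y^5 - 4*y^4 - 16*y^3 + 16*y^2 + 48*y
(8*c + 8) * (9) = 72*c + 72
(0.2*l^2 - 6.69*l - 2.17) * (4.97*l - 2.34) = 0.994*l^3 - 33.7173*l^2 + 4.8697*l + 5.0778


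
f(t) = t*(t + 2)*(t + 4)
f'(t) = t*(t + 2) + t*(t + 4) + (t + 2)*(t + 4)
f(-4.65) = -8.01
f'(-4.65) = 17.07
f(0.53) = 6.07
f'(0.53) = 15.20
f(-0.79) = -3.07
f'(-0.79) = 0.39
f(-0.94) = -3.05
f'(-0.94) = -0.63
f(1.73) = 36.98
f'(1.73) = 37.74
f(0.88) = 12.37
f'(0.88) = 20.88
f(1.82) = 40.46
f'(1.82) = 39.78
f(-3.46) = 2.73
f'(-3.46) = 2.39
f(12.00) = 2688.00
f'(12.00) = 584.00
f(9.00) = 1287.00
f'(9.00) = 359.00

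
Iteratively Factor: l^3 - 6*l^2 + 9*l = (l)*(l^2 - 6*l + 9) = l*(l - 3)*(l - 3)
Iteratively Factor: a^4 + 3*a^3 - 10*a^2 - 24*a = (a - 3)*(a^3 + 6*a^2 + 8*a) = (a - 3)*(a + 4)*(a^2 + 2*a) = a*(a - 3)*(a + 4)*(a + 2)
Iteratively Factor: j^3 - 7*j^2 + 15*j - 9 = (j - 1)*(j^2 - 6*j + 9) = (j - 3)*(j - 1)*(j - 3)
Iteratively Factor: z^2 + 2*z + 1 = (z + 1)*(z + 1)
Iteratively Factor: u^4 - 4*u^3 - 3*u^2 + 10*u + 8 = (u - 2)*(u^3 - 2*u^2 - 7*u - 4) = (u - 2)*(u + 1)*(u^2 - 3*u - 4) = (u - 2)*(u + 1)^2*(u - 4)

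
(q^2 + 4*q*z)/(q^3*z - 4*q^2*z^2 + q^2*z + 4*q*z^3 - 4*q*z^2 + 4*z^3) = q*(q + 4*z)/(z*(q^3 - 4*q^2*z + q^2 + 4*q*z^2 - 4*q*z + 4*z^2))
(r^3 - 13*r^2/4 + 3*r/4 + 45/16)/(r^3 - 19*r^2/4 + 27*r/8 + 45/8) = (r - 3/2)/(r - 3)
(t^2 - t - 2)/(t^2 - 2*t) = (t + 1)/t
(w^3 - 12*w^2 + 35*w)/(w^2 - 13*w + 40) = w*(w - 7)/(w - 8)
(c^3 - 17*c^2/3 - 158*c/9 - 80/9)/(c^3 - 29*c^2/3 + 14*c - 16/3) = (9*c^2 + 21*c + 10)/(3*(3*c^2 - 5*c + 2))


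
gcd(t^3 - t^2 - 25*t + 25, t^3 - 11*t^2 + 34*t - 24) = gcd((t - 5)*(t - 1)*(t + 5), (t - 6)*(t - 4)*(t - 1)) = t - 1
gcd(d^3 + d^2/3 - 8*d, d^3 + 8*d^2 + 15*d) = d^2 + 3*d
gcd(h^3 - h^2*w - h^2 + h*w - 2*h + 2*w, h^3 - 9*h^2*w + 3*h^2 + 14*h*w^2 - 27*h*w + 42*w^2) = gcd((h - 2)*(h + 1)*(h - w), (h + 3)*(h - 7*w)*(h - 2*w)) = 1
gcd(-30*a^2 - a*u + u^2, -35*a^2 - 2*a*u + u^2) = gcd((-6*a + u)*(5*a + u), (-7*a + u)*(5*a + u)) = 5*a + u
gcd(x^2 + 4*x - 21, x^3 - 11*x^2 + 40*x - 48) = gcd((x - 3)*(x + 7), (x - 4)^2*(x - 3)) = x - 3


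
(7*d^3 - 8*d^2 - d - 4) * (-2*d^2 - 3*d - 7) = -14*d^5 - 5*d^4 - 23*d^3 + 67*d^2 + 19*d + 28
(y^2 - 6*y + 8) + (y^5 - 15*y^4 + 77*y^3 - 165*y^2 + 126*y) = y^5 - 15*y^4 + 77*y^3 - 164*y^2 + 120*y + 8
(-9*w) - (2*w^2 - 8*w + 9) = -2*w^2 - w - 9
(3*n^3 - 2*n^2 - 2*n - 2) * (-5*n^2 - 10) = -15*n^5 + 10*n^4 - 20*n^3 + 30*n^2 + 20*n + 20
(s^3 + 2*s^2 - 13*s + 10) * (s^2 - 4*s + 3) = s^5 - 2*s^4 - 18*s^3 + 68*s^2 - 79*s + 30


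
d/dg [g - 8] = 1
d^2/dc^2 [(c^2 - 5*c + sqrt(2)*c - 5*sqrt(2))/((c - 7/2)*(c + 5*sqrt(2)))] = 8*(-8*sqrt(2)*c^3 - 3*c^3 + 75*sqrt(2)*c^2 - 420*sqrt(2)*c - 90*c - 420 + 340*sqrt(2))/(8*c^6 - 84*c^5 + 120*sqrt(2)*c^5 - 1260*sqrt(2)*c^4 + 1494*c^4 - 12943*c^3 + 6410*sqrt(2)*c^3 - 26145*sqrt(2)*c^2 + 44100*c^2 - 51450*c + 73500*sqrt(2)*c - 85750*sqrt(2))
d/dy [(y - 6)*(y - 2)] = 2*y - 8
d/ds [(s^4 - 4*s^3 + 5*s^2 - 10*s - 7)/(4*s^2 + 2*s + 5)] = 2*(4*s^5 - 5*s^4 + 2*s^3 - 5*s^2 + 53*s - 18)/(16*s^4 + 16*s^3 + 44*s^2 + 20*s + 25)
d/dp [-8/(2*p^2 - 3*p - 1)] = 8*(4*p - 3)/(-2*p^2 + 3*p + 1)^2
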